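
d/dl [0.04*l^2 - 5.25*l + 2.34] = 0.08*l - 5.25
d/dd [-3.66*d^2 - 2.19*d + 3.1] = -7.32*d - 2.19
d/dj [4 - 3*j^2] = -6*j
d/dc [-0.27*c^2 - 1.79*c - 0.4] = -0.54*c - 1.79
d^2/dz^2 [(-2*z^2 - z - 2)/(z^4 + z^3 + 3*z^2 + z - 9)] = 2*(-6*z^8 - 12*z^7 - 24*z^6 - 30*z^5 - 282*z^4 - 270*z^3 - 384*z^2 - 153*z - 227)/(z^12 + 3*z^11 + 12*z^10 + 22*z^9 + 15*z^8 - 6*z^7 - 141*z^6 - 186*z^5 - 45*z^4 + 82*z^3 + 702*z^2 + 243*z - 729)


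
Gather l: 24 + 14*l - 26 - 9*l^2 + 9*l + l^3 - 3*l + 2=l^3 - 9*l^2 + 20*l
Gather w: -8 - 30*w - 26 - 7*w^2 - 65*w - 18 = -7*w^2 - 95*w - 52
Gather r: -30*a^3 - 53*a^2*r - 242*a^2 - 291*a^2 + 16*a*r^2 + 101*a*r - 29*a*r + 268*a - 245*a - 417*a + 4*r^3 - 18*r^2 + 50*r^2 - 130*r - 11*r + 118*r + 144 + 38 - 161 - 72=-30*a^3 - 533*a^2 - 394*a + 4*r^3 + r^2*(16*a + 32) + r*(-53*a^2 + 72*a - 23) - 51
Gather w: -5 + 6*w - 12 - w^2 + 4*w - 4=-w^2 + 10*w - 21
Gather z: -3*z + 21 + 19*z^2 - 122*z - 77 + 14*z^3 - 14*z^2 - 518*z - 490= 14*z^3 + 5*z^2 - 643*z - 546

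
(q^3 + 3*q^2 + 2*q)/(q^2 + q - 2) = q*(q + 1)/(q - 1)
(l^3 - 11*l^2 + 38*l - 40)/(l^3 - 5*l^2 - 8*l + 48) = (l^2 - 7*l + 10)/(l^2 - l - 12)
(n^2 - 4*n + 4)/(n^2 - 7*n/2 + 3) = 2*(n - 2)/(2*n - 3)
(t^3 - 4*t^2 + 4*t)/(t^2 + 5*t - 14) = t*(t - 2)/(t + 7)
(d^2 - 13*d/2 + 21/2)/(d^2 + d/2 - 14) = (d - 3)/(d + 4)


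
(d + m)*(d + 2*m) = d^2 + 3*d*m + 2*m^2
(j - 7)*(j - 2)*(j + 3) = j^3 - 6*j^2 - 13*j + 42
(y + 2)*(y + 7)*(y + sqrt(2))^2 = y^4 + 2*sqrt(2)*y^3 + 9*y^3 + 16*y^2 + 18*sqrt(2)*y^2 + 18*y + 28*sqrt(2)*y + 28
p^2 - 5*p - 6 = (p - 6)*(p + 1)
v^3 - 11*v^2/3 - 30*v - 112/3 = (v - 8)*(v + 2)*(v + 7/3)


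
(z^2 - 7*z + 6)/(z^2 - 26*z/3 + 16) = 3*(z - 1)/(3*z - 8)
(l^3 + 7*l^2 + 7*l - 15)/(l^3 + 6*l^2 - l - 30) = (l - 1)/(l - 2)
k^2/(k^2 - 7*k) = k/(k - 7)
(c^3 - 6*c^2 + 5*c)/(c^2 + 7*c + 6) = c*(c^2 - 6*c + 5)/(c^2 + 7*c + 6)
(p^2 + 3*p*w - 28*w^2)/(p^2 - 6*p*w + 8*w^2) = (p + 7*w)/(p - 2*w)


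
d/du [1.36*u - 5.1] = 1.36000000000000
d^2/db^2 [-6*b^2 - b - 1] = -12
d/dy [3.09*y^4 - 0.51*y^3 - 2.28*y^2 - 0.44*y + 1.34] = 12.36*y^3 - 1.53*y^2 - 4.56*y - 0.44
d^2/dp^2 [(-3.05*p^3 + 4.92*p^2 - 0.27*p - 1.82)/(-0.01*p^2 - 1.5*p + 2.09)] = (4.33680868994202e-19*p^5 + 1.11022302462516e-16*p^4 + 14.000144*p^3 - 57.986376*p^2 + 80.133888*p - 33.023128)/(1.0e-6*p^6 + 0.00045*p^5 + 0.066873*p^4 + 3.1869*p^3 - 13.976457*p^2 + 19.65645*p - 9.129329)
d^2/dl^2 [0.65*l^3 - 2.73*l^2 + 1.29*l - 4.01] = 3.9*l - 5.46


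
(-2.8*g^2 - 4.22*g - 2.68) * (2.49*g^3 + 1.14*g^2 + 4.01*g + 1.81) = -6.972*g^5 - 13.6998*g^4 - 22.712*g^3 - 25.0454*g^2 - 18.385*g - 4.8508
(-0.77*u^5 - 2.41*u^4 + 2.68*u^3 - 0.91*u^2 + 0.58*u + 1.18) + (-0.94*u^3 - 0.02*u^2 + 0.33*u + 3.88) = -0.77*u^5 - 2.41*u^4 + 1.74*u^3 - 0.93*u^2 + 0.91*u + 5.06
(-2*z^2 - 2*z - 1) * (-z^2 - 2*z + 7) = 2*z^4 + 6*z^3 - 9*z^2 - 12*z - 7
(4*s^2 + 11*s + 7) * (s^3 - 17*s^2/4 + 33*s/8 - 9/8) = 4*s^5 - 6*s^4 - 93*s^3/4 + 89*s^2/8 + 33*s/2 - 63/8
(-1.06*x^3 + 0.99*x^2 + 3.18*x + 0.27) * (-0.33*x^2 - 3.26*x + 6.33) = 0.3498*x^5 + 3.1289*x^4 - 10.9866*x^3 - 4.1892*x^2 + 19.2492*x + 1.7091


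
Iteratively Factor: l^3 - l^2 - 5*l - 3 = (l + 1)*(l^2 - 2*l - 3) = (l - 3)*(l + 1)*(l + 1)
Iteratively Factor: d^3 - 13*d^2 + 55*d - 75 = (d - 5)*(d^2 - 8*d + 15) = (d - 5)*(d - 3)*(d - 5)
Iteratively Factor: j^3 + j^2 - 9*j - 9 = (j - 3)*(j^2 + 4*j + 3) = (j - 3)*(j + 1)*(j + 3)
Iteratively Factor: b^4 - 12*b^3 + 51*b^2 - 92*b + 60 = (b - 2)*(b^3 - 10*b^2 + 31*b - 30) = (b - 3)*(b - 2)*(b^2 - 7*b + 10) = (b - 5)*(b - 3)*(b - 2)*(b - 2)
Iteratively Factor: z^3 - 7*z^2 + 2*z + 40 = (z - 4)*(z^2 - 3*z - 10) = (z - 4)*(z + 2)*(z - 5)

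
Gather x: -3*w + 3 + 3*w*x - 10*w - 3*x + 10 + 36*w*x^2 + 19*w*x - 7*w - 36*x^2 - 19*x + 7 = -20*w + x^2*(36*w - 36) + x*(22*w - 22) + 20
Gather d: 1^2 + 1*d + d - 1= 2*d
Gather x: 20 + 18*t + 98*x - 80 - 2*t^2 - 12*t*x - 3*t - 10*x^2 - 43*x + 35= -2*t^2 + 15*t - 10*x^2 + x*(55 - 12*t) - 25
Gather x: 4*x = 4*x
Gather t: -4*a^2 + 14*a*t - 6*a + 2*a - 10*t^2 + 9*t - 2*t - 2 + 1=-4*a^2 - 4*a - 10*t^2 + t*(14*a + 7) - 1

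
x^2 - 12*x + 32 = (x - 8)*(x - 4)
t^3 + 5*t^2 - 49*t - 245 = (t - 7)*(t + 5)*(t + 7)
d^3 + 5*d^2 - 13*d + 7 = (d - 1)^2*(d + 7)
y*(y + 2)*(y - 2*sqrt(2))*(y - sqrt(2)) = y^4 - 3*sqrt(2)*y^3 + 2*y^3 - 6*sqrt(2)*y^2 + 4*y^2 + 8*y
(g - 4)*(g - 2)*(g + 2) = g^3 - 4*g^2 - 4*g + 16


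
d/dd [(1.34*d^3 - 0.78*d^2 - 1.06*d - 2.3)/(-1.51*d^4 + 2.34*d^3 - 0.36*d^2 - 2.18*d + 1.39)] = (2.0234*d^6 - 2.3556*d^5 - 3.459*d^4 - 14.7736*d^3 + 23.0526*d^2 - 3.8244*d - 6.4874)/(2.2801*d^8 - 7.0668*d^7 + 6.5628*d^6 + 4.8988*d^5 - 14.2706*d^4 + 8.0748*d^3 + 3.7516*d^2 - 6.0604*d + 1.9321)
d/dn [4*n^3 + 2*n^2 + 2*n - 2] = 12*n^2 + 4*n + 2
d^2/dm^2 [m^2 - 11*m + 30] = 2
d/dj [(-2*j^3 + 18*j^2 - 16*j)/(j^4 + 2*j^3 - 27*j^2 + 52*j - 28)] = 2*(j^3 - 14*j^2 - 28*j - 112)/(j^5 + 8*j^4 - 23*j^3 - 134*j^2 + 476*j - 392)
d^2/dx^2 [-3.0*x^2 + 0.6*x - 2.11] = -6.00000000000000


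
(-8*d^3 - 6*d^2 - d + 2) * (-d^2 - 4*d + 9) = 8*d^5 + 38*d^4 - 47*d^3 - 52*d^2 - 17*d + 18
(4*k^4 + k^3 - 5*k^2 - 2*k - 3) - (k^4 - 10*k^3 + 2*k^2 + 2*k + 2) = 3*k^4 + 11*k^3 - 7*k^2 - 4*k - 5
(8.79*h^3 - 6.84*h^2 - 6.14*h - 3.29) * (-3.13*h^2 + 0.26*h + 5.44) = -27.5127*h^5 + 23.6946*h^4 + 65.2574*h^3 - 28.5083*h^2 - 34.257*h - 17.8976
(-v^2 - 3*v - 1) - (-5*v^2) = 4*v^2 - 3*v - 1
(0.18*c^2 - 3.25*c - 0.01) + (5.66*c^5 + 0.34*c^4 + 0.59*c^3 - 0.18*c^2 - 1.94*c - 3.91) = 5.66*c^5 + 0.34*c^4 + 0.59*c^3 - 5.19*c - 3.92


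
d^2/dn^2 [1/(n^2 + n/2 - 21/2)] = 4*(-4*n^2 - 2*n + (4*n + 1)^2 + 42)/(2*n^2 + n - 21)^3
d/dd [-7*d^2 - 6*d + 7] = -14*d - 6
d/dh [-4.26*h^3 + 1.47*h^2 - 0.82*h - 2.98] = -12.78*h^2 + 2.94*h - 0.82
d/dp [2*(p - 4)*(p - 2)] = 4*p - 12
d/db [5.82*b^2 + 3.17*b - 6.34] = 11.64*b + 3.17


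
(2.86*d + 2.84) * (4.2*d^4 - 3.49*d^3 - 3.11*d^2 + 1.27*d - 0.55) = 12.012*d^5 + 1.9466*d^4 - 18.8062*d^3 - 5.2002*d^2 + 2.0338*d - 1.562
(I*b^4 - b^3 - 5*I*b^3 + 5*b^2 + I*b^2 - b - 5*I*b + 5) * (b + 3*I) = I*b^5 - 4*b^4 - 5*I*b^4 + 20*b^3 - 2*I*b^3 - 4*b^2 + 10*I*b^2 + 20*b - 3*I*b + 15*I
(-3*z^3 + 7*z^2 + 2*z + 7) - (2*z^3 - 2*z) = -5*z^3 + 7*z^2 + 4*z + 7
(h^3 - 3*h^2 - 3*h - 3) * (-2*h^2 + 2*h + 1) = -2*h^5 + 8*h^4 + h^3 - 3*h^2 - 9*h - 3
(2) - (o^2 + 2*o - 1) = -o^2 - 2*o + 3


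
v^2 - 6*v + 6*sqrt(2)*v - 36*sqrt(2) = (v - 6)*(v + 6*sqrt(2))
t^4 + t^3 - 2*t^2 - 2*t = t*(t + 1)*(t - sqrt(2))*(t + sqrt(2))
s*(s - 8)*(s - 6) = s^3 - 14*s^2 + 48*s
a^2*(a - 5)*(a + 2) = a^4 - 3*a^3 - 10*a^2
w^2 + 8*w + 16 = (w + 4)^2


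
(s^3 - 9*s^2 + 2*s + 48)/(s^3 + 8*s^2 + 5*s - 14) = (s^2 - 11*s + 24)/(s^2 + 6*s - 7)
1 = 1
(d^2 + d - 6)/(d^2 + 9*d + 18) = (d - 2)/(d + 6)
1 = 1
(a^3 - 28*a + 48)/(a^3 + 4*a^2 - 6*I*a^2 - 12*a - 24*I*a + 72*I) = (a - 4)/(a - 6*I)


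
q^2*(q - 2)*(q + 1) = q^4 - q^3 - 2*q^2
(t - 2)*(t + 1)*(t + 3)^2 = t^4 + 5*t^3 + t^2 - 21*t - 18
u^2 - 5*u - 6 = (u - 6)*(u + 1)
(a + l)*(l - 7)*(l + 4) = a*l^2 - 3*a*l - 28*a + l^3 - 3*l^2 - 28*l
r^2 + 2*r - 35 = (r - 5)*(r + 7)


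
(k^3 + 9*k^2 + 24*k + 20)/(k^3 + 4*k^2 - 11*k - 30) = (k + 2)/(k - 3)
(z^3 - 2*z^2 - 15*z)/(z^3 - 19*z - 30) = z/(z + 2)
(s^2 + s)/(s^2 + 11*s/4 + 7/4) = 4*s/(4*s + 7)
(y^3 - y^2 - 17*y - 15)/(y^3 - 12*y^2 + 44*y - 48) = (y^3 - y^2 - 17*y - 15)/(y^3 - 12*y^2 + 44*y - 48)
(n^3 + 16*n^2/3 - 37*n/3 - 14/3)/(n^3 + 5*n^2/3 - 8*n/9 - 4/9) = 3*(n^2 + 5*n - 14)/(3*n^2 + 4*n - 4)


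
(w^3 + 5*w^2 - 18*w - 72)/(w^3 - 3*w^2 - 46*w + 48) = (w^2 - w - 12)/(w^2 - 9*w + 8)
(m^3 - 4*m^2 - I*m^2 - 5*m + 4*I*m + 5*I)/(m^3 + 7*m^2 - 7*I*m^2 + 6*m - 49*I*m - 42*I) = (m^2 - m*(5 + I) + 5*I)/(m^2 + m*(6 - 7*I) - 42*I)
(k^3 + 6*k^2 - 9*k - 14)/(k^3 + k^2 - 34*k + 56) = (k + 1)/(k - 4)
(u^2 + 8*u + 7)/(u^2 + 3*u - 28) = (u + 1)/(u - 4)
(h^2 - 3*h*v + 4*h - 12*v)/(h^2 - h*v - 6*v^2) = (h + 4)/(h + 2*v)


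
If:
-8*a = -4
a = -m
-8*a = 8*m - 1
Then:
No Solution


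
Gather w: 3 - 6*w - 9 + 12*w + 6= 6*w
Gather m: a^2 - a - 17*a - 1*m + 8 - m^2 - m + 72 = a^2 - 18*a - m^2 - 2*m + 80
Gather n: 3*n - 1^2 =3*n - 1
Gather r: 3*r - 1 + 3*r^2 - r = 3*r^2 + 2*r - 1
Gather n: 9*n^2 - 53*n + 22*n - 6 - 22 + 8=9*n^2 - 31*n - 20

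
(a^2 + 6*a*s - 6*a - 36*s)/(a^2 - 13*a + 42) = (a + 6*s)/(a - 7)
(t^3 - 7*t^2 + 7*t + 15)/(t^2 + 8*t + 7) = (t^2 - 8*t + 15)/(t + 7)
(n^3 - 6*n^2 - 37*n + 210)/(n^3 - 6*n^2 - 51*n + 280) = (n^2 - n - 42)/(n^2 - n - 56)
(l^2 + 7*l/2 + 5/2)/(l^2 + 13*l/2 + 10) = (l + 1)/(l + 4)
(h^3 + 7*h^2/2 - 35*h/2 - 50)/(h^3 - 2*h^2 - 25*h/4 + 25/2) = 2*(h^2 + h - 20)/(2*h^2 - 9*h + 10)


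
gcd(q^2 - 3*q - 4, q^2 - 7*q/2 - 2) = q - 4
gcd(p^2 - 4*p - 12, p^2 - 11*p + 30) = p - 6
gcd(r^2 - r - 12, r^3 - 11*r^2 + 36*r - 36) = 1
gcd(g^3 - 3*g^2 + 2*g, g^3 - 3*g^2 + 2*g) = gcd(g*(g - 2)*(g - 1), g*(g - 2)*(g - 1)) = g^3 - 3*g^2 + 2*g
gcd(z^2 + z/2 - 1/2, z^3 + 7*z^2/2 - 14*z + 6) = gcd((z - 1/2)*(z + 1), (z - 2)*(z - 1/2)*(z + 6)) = z - 1/2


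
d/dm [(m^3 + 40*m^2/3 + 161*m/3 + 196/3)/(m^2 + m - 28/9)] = 3*(3*m^2 - 8*m - 128)/(9*m^2 - 24*m + 16)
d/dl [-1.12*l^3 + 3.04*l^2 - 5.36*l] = -3.36*l^2 + 6.08*l - 5.36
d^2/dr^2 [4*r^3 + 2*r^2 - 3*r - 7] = 24*r + 4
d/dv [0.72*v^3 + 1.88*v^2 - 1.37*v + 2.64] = 2.16*v^2 + 3.76*v - 1.37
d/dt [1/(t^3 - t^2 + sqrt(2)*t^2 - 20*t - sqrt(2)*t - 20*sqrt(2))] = (-3*t^2 - 2*sqrt(2)*t + 2*t + sqrt(2) + 20)/(-t^3 - sqrt(2)*t^2 + t^2 + sqrt(2)*t + 20*t + 20*sqrt(2))^2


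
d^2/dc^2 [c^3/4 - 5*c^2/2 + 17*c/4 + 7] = 3*c/2 - 5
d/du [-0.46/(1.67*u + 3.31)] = 0.7682/(1.67*u + 3.31)^2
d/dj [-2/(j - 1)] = 2/(j - 1)^2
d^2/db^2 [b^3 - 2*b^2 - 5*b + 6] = 6*b - 4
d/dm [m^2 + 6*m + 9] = 2*m + 6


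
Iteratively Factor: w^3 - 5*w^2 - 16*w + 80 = (w - 4)*(w^2 - w - 20) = (w - 5)*(w - 4)*(w + 4)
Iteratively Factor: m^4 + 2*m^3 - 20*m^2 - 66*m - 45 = (m - 5)*(m^3 + 7*m^2 + 15*m + 9) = (m - 5)*(m + 3)*(m^2 + 4*m + 3) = (m - 5)*(m + 3)^2*(m + 1)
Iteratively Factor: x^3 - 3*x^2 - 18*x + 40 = (x - 5)*(x^2 + 2*x - 8) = (x - 5)*(x - 2)*(x + 4)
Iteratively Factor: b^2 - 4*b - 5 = (b + 1)*(b - 5)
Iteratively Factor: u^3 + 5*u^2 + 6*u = (u)*(u^2 + 5*u + 6) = u*(u + 3)*(u + 2)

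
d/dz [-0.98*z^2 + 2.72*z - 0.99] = 2.72 - 1.96*z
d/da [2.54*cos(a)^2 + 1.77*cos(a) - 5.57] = -(5.08*cos(a) + 1.77)*sin(a)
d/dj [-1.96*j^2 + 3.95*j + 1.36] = 3.95 - 3.92*j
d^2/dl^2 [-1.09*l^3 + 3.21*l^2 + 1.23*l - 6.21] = 6.42 - 6.54*l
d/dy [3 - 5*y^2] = -10*y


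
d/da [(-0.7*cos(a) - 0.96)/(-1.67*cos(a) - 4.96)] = -1.8688*sin(a)/(1.67*cos(a) + 4.96)^2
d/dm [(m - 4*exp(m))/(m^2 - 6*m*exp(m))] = (2*m^2*exp(m) - m^2 + 8*m*exp(m) - 24*exp(2*m))/(m^2*(m^2 - 12*m*exp(m) + 36*exp(2*m)))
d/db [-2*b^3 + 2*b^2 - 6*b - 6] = -6*b^2 + 4*b - 6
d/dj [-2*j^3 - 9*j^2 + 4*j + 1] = -6*j^2 - 18*j + 4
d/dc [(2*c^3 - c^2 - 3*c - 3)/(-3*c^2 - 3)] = (-2*c^4 - 9*c^2 - 4*c + 3)/(3*(c^4 + 2*c^2 + 1))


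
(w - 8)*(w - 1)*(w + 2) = w^3 - 7*w^2 - 10*w + 16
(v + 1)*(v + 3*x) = v^2 + 3*v*x + v + 3*x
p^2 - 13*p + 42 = (p - 7)*(p - 6)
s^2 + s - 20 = (s - 4)*(s + 5)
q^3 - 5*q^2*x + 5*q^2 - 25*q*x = q*(q + 5)*(q - 5*x)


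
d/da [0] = 0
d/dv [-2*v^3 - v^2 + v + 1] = -6*v^2 - 2*v + 1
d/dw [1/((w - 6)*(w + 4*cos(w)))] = ((6 - w)*(w + 4*cos(w)) + (w - 6)^2*(4*sin(w) - 1))/((w - 6)^3*(w + 4*cos(w))^2)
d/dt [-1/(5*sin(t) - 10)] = cos(t)/(5*(sin(t) - 2)^2)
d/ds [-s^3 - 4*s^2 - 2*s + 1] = -3*s^2 - 8*s - 2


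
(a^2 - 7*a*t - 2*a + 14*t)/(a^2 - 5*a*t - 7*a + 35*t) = (a^2 - 7*a*t - 2*a + 14*t)/(a^2 - 5*a*t - 7*a + 35*t)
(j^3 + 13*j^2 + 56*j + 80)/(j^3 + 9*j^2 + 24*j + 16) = (j + 5)/(j + 1)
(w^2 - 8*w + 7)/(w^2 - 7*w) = (w - 1)/w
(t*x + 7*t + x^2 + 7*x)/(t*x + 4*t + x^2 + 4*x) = (x + 7)/(x + 4)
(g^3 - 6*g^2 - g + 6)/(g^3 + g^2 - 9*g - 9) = (g^2 - 7*g + 6)/(g^2 - 9)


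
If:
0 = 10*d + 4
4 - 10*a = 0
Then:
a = 2/5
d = -2/5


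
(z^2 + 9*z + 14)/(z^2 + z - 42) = (z + 2)/(z - 6)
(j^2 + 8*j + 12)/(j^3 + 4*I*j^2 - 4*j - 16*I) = (j + 6)/(j^2 + j*(-2 + 4*I) - 8*I)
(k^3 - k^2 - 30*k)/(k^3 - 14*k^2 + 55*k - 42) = k*(k + 5)/(k^2 - 8*k + 7)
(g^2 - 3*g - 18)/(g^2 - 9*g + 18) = (g + 3)/(g - 3)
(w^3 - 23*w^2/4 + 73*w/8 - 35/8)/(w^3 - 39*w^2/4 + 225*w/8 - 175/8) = (w - 1)/(w - 5)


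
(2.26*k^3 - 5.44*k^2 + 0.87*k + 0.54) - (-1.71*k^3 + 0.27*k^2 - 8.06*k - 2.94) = 3.97*k^3 - 5.71*k^2 + 8.93*k + 3.48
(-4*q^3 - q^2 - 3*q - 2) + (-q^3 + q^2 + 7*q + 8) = -5*q^3 + 4*q + 6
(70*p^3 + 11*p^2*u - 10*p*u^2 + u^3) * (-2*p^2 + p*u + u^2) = -140*p^5 + 48*p^4*u + 101*p^3*u^2 - p^2*u^3 - 9*p*u^4 + u^5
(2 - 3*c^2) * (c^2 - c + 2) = -3*c^4 + 3*c^3 - 4*c^2 - 2*c + 4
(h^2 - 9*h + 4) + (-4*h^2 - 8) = -3*h^2 - 9*h - 4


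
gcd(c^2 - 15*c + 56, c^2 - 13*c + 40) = c - 8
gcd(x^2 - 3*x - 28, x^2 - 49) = x - 7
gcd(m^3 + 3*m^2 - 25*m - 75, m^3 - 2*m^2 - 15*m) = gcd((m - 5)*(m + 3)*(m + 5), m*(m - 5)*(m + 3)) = m^2 - 2*m - 15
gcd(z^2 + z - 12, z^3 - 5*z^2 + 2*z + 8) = 1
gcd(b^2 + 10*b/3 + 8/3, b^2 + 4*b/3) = b + 4/3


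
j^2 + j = j*(j + 1)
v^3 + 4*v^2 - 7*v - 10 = (v - 2)*(v + 1)*(v + 5)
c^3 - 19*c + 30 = (c - 3)*(c - 2)*(c + 5)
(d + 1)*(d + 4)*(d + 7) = d^3 + 12*d^2 + 39*d + 28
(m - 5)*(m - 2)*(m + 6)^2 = m^4 + 5*m^3 - 38*m^2 - 132*m + 360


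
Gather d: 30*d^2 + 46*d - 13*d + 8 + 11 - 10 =30*d^2 + 33*d + 9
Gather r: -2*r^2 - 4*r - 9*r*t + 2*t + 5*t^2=-2*r^2 + r*(-9*t - 4) + 5*t^2 + 2*t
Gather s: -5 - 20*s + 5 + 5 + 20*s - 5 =0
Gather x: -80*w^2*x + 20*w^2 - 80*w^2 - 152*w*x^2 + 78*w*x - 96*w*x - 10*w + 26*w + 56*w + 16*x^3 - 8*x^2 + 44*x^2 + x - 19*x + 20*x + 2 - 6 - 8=-60*w^2 + 72*w + 16*x^3 + x^2*(36 - 152*w) + x*(-80*w^2 - 18*w + 2) - 12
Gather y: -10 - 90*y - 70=-90*y - 80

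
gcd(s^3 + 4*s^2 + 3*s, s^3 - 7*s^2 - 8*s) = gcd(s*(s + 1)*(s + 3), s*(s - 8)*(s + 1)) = s^2 + s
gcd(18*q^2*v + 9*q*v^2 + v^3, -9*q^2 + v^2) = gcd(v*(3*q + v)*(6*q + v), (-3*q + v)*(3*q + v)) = 3*q + v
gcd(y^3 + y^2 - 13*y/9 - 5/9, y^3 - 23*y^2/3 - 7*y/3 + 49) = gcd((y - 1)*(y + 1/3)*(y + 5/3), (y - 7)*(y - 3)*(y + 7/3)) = 1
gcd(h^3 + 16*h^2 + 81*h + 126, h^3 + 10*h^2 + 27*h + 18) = h^2 + 9*h + 18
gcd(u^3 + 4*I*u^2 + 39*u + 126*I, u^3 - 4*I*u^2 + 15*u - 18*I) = u^2 - 3*I*u + 18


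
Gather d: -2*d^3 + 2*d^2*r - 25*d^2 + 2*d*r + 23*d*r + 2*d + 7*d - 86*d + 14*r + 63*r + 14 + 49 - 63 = -2*d^3 + d^2*(2*r - 25) + d*(25*r - 77) + 77*r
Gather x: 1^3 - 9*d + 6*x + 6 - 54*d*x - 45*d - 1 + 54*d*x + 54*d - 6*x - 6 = 0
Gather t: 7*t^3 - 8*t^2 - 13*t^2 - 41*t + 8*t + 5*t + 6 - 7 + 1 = 7*t^3 - 21*t^2 - 28*t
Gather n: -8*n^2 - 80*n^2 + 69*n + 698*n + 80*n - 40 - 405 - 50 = -88*n^2 + 847*n - 495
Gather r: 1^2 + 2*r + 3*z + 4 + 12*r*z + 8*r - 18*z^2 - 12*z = r*(12*z + 10) - 18*z^2 - 9*z + 5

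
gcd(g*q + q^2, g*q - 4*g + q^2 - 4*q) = g + q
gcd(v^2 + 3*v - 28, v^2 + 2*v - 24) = v - 4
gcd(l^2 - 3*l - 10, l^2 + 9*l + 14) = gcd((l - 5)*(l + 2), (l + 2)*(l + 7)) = l + 2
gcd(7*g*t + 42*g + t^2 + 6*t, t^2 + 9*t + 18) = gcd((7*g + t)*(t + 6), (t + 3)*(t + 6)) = t + 6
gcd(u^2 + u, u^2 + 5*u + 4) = u + 1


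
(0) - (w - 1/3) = 1/3 - w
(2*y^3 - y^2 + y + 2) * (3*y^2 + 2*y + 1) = 6*y^5 + y^4 + 3*y^3 + 7*y^2 + 5*y + 2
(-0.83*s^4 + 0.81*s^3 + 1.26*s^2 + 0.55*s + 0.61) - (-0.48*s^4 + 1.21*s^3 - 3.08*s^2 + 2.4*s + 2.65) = -0.35*s^4 - 0.4*s^3 + 4.34*s^2 - 1.85*s - 2.04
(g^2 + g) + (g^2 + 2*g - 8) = 2*g^2 + 3*g - 8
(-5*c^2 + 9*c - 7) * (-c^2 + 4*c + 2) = 5*c^4 - 29*c^3 + 33*c^2 - 10*c - 14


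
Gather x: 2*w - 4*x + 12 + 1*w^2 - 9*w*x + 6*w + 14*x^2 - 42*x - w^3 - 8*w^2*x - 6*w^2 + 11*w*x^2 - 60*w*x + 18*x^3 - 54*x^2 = -w^3 - 5*w^2 + 8*w + 18*x^3 + x^2*(11*w - 40) + x*(-8*w^2 - 69*w - 46) + 12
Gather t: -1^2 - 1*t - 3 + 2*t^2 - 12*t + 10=2*t^2 - 13*t + 6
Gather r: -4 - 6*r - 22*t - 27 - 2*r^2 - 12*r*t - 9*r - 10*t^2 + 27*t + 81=-2*r^2 + r*(-12*t - 15) - 10*t^2 + 5*t + 50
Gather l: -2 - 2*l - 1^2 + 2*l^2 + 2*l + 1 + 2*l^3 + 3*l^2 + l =2*l^3 + 5*l^2 + l - 2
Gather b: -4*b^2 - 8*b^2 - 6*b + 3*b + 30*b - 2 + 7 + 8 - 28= -12*b^2 + 27*b - 15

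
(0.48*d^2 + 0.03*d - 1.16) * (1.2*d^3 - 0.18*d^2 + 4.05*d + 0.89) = 0.576*d^5 - 0.0504*d^4 + 0.5466*d^3 + 0.7575*d^2 - 4.6713*d - 1.0324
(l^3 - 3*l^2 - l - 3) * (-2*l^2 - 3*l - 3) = -2*l^5 + 3*l^4 + 8*l^3 + 18*l^2 + 12*l + 9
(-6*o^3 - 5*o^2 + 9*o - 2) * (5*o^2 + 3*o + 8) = -30*o^5 - 43*o^4 - 18*o^3 - 23*o^2 + 66*o - 16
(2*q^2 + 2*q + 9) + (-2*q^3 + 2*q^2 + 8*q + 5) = -2*q^3 + 4*q^2 + 10*q + 14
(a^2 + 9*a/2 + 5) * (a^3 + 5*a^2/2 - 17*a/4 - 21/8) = a^5 + 7*a^4 + 12*a^3 - 37*a^2/4 - 529*a/16 - 105/8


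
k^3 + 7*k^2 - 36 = (k - 2)*(k + 3)*(k + 6)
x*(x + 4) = x^2 + 4*x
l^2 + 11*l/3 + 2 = (l + 2/3)*(l + 3)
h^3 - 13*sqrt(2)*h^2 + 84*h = h*(h - 7*sqrt(2))*(h - 6*sqrt(2))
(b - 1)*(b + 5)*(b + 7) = b^3 + 11*b^2 + 23*b - 35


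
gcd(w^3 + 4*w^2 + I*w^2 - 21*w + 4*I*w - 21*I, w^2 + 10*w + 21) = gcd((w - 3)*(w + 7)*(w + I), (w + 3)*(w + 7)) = w + 7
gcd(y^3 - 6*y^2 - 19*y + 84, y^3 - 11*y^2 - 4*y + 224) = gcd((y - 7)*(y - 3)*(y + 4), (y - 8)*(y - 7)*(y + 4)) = y^2 - 3*y - 28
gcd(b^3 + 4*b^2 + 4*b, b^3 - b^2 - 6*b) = b^2 + 2*b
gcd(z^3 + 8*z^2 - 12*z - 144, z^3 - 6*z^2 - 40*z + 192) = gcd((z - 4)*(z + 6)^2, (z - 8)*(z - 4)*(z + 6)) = z^2 + 2*z - 24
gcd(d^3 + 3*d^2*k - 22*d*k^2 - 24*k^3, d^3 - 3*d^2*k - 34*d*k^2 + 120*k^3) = d^2 + 2*d*k - 24*k^2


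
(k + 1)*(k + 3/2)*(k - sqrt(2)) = k^3 - sqrt(2)*k^2 + 5*k^2/2 - 5*sqrt(2)*k/2 + 3*k/2 - 3*sqrt(2)/2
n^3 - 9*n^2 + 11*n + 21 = (n - 7)*(n - 3)*(n + 1)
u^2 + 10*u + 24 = (u + 4)*(u + 6)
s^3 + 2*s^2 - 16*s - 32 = (s - 4)*(s + 2)*(s + 4)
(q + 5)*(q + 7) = q^2 + 12*q + 35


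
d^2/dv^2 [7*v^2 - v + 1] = 14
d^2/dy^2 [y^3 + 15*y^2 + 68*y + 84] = 6*y + 30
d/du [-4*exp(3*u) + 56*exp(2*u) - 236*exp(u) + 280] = (-12*exp(2*u) + 112*exp(u) - 236)*exp(u)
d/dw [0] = 0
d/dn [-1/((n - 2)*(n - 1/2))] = 2*(4*n - 5)/((n - 2)^2*(2*n - 1)^2)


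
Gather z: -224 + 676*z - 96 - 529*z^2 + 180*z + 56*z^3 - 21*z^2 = 56*z^3 - 550*z^2 + 856*z - 320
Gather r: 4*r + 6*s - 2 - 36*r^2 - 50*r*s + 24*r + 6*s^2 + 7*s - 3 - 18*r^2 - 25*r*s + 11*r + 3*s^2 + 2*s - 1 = -54*r^2 + r*(39 - 75*s) + 9*s^2 + 15*s - 6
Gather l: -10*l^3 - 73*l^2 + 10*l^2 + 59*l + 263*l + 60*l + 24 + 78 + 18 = -10*l^3 - 63*l^2 + 382*l + 120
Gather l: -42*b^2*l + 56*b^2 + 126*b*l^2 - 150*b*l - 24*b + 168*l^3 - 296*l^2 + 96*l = 56*b^2 - 24*b + 168*l^3 + l^2*(126*b - 296) + l*(-42*b^2 - 150*b + 96)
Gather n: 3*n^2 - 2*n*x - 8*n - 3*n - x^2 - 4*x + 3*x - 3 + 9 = 3*n^2 + n*(-2*x - 11) - x^2 - x + 6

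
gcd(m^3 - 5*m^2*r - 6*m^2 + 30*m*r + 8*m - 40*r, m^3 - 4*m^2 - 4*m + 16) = m^2 - 6*m + 8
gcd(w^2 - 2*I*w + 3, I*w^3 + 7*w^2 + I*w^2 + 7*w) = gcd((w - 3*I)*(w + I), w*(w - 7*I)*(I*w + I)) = 1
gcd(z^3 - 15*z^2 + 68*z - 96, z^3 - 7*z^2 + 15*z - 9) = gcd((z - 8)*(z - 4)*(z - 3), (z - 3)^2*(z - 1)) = z - 3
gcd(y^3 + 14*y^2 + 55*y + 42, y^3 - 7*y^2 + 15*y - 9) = 1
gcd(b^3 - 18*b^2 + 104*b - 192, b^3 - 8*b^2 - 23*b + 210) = b - 6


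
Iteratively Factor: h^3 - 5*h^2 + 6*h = (h - 2)*(h^2 - 3*h) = (h - 3)*(h - 2)*(h)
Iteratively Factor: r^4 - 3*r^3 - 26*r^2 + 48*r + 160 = (r + 2)*(r^3 - 5*r^2 - 16*r + 80) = (r - 4)*(r + 2)*(r^2 - r - 20) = (r - 4)*(r + 2)*(r + 4)*(r - 5)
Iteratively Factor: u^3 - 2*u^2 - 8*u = (u - 4)*(u^2 + 2*u) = (u - 4)*(u + 2)*(u)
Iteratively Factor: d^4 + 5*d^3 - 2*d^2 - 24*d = (d - 2)*(d^3 + 7*d^2 + 12*d) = (d - 2)*(d + 3)*(d^2 + 4*d) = d*(d - 2)*(d + 3)*(d + 4)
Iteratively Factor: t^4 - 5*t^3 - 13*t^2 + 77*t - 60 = (t - 3)*(t^3 - 2*t^2 - 19*t + 20) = (t - 3)*(t - 1)*(t^2 - t - 20) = (t - 3)*(t - 1)*(t + 4)*(t - 5)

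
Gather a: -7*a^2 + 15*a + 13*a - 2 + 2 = -7*a^2 + 28*a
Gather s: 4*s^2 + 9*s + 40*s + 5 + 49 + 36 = 4*s^2 + 49*s + 90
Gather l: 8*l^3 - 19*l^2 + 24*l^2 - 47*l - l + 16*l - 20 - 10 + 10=8*l^3 + 5*l^2 - 32*l - 20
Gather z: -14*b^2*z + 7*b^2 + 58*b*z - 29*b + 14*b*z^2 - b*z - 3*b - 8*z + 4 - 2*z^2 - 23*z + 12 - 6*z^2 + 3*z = 7*b^2 - 32*b + z^2*(14*b - 8) + z*(-14*b^2 + 57*b - 28) + 16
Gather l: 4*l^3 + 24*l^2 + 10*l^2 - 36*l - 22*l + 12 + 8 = 4*l^3 + 34*l^2 - 58*l + 20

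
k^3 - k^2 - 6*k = k*(k - 3)*(k + 2)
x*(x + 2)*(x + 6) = x^3 + 8*x^2 + 12*x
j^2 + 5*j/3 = j*(j + 5/3)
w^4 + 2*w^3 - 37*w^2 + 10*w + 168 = (w - 4)*(w - 3)*(w + 2)*(w + 7)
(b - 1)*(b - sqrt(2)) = b^2 - sqrt(2)*b - b + sqrt(2)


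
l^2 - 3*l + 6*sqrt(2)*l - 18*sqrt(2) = (l - 3)*(l + 6*sqrt(2))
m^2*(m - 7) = m^3 - 7*m^2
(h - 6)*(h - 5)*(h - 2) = h^3 - 13*h^2 + 52*h - 60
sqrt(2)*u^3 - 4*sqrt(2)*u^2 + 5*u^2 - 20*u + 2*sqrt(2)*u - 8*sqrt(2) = (u - 4)*(u + 2*sqrt(2))*(sqrt(2)*u + 1)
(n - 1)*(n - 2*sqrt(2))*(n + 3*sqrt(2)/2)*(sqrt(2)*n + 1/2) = sqrt(2)*n^4 - sqrt(2)*n^3 - n^3/2 - 25*sqrt(2)*n^2/4 + n^2/2 - 3*n + 25*sqrt(2)*n/4 + 3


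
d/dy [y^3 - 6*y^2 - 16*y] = 3*y^2 - 12*y - 16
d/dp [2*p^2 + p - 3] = 4*p + 1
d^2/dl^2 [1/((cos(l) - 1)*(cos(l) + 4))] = (-4*sin(l)^4 + 27*sin(l)^2 - 3*cos(l)/4 - 9*cos(3*l)/4 + 3)/((cos(l) - 1)^3*(cos(l) + 4)^3)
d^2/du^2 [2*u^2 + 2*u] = 4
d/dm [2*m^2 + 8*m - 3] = 4*m + 8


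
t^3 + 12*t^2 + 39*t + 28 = (t + 1)*(t + 4)*(t + 7)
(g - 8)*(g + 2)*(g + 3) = g^3 - 3*g^2 - 34*g - 48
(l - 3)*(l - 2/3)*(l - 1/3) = l^3 - 4*l^2 + 29*l/9 - 2/3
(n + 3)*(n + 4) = n^2 + 7*n + 12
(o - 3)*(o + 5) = o^2 + 2*o - 15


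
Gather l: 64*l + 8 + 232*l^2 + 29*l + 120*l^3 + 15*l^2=120*l^3 + 247*l^2 + 93*l + 8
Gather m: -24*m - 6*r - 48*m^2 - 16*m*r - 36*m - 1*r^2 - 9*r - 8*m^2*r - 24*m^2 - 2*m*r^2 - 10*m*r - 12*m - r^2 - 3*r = m^2*(-8*r - 72) + m*(-2*r^2 - 26*r - 72) - 2*r^2 - 18*r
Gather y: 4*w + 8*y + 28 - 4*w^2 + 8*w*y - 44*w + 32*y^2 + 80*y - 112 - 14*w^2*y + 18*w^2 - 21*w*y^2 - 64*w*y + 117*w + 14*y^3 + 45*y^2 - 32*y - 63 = 14*w^2 + 77*w + 14*y^3 + y^2*(77 - 21*w) + y*(-14*w^2 - 56*w + 56) - 147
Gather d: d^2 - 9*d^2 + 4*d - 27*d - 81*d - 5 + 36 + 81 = -8*d^2 - 104*d + 112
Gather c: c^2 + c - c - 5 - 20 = c^2 - 25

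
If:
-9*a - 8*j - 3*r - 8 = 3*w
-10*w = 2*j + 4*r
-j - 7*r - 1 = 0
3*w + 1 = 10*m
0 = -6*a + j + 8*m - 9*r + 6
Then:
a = 3823/5280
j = -7027/3520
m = 1427/7040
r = 501/3520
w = 241/704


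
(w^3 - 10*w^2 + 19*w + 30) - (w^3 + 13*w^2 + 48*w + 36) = -23*w^2 - 29*w - 6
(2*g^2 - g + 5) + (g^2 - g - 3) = 3*g^2 - 2*g + 2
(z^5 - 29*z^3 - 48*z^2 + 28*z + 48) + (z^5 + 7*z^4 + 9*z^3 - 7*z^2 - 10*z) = 2*z^5 + 7*z^4 - 20*z^3 - 55*z^2 + 18*z + 48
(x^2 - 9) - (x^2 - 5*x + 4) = 5*x - 13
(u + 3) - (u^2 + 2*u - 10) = -u^2 - u + 13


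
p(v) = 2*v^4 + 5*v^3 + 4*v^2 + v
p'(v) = 8*v^3 + 15*v^2 + 8*v + 1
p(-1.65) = 1.60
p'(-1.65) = -7.30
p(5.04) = 2037.25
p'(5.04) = 1446.54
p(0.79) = 6.53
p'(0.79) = 20.63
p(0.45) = 1.80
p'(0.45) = 8.37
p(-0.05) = -0.04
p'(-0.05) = 0.64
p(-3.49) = 129.40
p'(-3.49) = -184.29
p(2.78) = 260.57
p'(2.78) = 311.05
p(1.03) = 12.99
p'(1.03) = 33.90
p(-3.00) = 60.00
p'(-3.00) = -104.00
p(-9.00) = 9792.00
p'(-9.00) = -4688.00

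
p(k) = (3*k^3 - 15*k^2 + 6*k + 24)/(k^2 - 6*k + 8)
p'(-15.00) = 3.00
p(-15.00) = -42.00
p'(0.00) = 3.00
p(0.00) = 3.00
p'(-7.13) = 3.00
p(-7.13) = -18.39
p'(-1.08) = 3.00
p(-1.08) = -0.24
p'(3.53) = 3.00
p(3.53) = 13.59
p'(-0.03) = 3.00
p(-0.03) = 2.91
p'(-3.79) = 3.00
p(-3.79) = -8.37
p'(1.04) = 3.00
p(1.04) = 6.12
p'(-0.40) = 3.00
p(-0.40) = 1.80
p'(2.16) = 3.00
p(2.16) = 9.48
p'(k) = (6 - 2*k)*(3*k^3 - 15*k^2 + 6*k + 24)/(k^2 - 6*k + 8)^2 + (9*k^2 - 30*k + 6)/(k^2 - 6*k + 8) = 3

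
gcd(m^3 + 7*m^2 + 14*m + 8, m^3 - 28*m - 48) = m^2 + 6*m + 8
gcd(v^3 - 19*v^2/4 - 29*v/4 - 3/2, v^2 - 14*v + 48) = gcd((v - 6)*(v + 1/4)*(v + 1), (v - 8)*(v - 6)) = v - 6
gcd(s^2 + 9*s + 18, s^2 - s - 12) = s + 3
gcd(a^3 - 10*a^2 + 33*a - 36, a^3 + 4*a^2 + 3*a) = 1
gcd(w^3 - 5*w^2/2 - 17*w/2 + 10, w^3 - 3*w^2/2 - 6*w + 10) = w + 5/2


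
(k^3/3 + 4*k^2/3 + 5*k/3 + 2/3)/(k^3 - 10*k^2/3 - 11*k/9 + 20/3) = 3*(k^3 + 4*k^2 + 5*k + 2)/(9*k^3 - 30*k^2 - 11*k + 60)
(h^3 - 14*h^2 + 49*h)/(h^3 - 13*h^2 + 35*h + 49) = h/(h + 1)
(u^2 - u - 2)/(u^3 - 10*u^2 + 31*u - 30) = (u + 1)/(u^2 - 8*u + 15)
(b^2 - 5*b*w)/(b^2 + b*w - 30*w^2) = b/(b + 6*w)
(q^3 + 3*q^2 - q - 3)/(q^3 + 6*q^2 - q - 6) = (q + 3)/(q + 6)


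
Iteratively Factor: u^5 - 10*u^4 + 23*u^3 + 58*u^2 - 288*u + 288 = (u - 3)*(u^4 - 7*u^3 + 2*u^2 + 64*u - 96) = (u - 4)*(u - 3)*(u^3 - 3*u^2 - 10*u + 24) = (u - 4)^2*(u - 3)*(u^2 + u - 6) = (u - 4)^2*(u - 3)*(u + 3)*(u - 2)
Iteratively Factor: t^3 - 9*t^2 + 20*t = (t - 5)*(t^2 - 4*t) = (t - 5)*(t - 4)*(t)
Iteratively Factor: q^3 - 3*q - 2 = (q + 1)*(q^2 - q - 2) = (q + 1)^2*(q - 2)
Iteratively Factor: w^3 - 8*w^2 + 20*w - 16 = (w - 4)*(w^2 - 4*w + 4) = (w - 4)*(w - 2)*(w - 2)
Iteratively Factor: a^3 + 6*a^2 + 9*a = (a)*(a^2 + 6*a + 9) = a*(a + 3)*(a + 3)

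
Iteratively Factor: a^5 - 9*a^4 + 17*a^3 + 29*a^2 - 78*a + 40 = (a + 2)*(a^4 - 11*a^3 + 39*a^2 - 49*a + 20) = (a - 5)*(a + 2)*(a^3 - 6*a^2 + 9*a - 4) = (a - 5)*(a - 1)*(a + 2)*(a^2 - 5*a + 4) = (a - 5)*(a - 4)*(a - 1)*(a + 2)*(a - 1)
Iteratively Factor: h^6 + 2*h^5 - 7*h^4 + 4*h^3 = (h - 1)*(h^5 + 3*h^4 - 4*h^3) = (h - 1)*(h + 4)*(h^4 - h^3) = (h - 1)^2*(h + 4)*(h^3) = h*(h - 1)^2*(h + 4)*(h^2) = h^2*(h - 1)^2*(h + 4)*(h)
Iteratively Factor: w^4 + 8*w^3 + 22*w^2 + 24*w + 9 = (w + 3)*(w^3 + 5*w^2 + 7*w + 3) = (w + 3)^2*(w^2 + 2*w + 1) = (w + 1)*(w + 3)^2*(w + 1)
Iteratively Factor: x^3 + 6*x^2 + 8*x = (x + 4)*(x^2 + 2*x) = x*(x + 4)*(x + 2)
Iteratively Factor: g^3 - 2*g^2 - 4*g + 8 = (g + 2)*(g^2 - 4*g + 4) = (g - 2)*(g + 2)*(g - 2)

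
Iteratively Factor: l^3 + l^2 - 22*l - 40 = (l + 4)*(l^2 - 3*l - 10) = (l + 2)*(l + 4)*(l - 5)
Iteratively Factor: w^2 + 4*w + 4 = (w + 2)*(w + 2)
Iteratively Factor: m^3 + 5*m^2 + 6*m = (m + 3)*(m^2 + 2*m) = (m + 2)*(m + 3)*(m)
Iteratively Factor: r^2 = (r)*(r)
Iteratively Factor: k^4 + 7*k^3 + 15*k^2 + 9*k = (k)*(k^3 + 7*k^2 + 15*k + 9) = k*(k + 3)*(k^2 + 4*k + 3) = k*(k + 3)^2*(k + 1)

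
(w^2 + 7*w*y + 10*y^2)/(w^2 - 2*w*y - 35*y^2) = (-w - 2*y)/(-w + 7*y)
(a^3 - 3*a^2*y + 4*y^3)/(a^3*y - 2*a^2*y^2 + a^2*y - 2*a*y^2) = (a^2 - a*y - 2*y^2)/(a*y*(a + 1))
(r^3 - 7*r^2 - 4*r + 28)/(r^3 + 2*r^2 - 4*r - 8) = (r - 7)/(r + 2)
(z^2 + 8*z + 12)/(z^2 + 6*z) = (z + 2)/z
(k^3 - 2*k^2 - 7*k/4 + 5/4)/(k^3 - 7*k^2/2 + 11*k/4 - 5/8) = 2*(k + 1)/(2*k - 1)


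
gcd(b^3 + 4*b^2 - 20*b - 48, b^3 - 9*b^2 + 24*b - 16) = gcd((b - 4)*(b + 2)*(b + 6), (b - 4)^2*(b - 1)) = b - 4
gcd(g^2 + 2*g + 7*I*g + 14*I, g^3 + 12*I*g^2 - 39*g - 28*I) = g + 7*I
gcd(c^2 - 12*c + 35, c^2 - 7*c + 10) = c - 5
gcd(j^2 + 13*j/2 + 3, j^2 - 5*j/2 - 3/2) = j + 1/2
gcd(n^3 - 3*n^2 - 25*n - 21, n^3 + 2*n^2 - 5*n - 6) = n^2 + 4*n + 3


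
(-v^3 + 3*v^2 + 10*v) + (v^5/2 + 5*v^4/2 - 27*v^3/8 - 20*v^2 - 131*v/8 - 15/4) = v^5/2 + 5*v^4/2 - 35*v^3/8 - 17*v^2 - 51*v/8 - 15/4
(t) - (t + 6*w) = -6*w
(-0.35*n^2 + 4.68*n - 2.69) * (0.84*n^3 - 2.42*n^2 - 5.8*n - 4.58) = -0.294*n^5 + 4.7782*n^4 - 11.5552*n^3 - 19.0312*n^2 - 5.8324*n + 12.3202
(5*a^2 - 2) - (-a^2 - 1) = 6*a^2 - 1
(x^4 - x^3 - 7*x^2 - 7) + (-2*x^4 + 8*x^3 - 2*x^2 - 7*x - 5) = -x^4 + 7*x^3 - 9*x^2 - 7*x - 12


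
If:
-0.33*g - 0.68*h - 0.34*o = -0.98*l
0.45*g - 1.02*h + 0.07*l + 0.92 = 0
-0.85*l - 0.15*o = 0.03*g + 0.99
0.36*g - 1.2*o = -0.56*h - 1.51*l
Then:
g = -1.47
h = 0.19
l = -0.86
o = -1.43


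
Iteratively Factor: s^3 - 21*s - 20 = (s + 4)*(s^2 - 4*s - 5) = (s + 1)*(s + 4)*(s - 5)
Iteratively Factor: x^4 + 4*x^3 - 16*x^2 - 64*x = (x + 4)*(x^3 - 16*x) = (x + 4)^2*(x^2 - 4*x) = (x - 4)*(x + 4)^2*(x)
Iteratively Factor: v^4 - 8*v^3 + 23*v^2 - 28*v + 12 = (v - 2)*(v^3 - 6*v^2 + 11*v - 6) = (v - 3)*(v - 2)*(v^2 - 3*v + 2) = (v - 3)*(v - 2)^2*(v - 1)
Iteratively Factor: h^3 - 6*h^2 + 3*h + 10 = (h + 1)*(h^2 - 7*h + 10) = (h - 5)*(h + 1)*(h - 2)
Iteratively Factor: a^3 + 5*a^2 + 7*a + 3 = (a + 1)*(a^2 + 4*a + 3) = (a + 1)*(a + 3)*(a + 1)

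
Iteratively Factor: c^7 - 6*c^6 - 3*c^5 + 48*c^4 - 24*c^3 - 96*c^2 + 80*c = (c + 2)*(c^6 - 8*c^5 + 13*c^4 + 22*c^3 - 68*c^2 + 40*c) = (c + 2)^2*(c^5 - 10*c^4 + 33*c^3 - 44*c^2 + 20*c) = c*(c + 2)^2*(c^4 - 10*c^3 + 33*c^2 - 44*c + 20) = c*(c - 1)*(c + 2)^2*(c^3 - 9*c^2 + 24*c - 20) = c*(c - 2)*(c - 1)*(c + 2)^2*(c^2 - 7*c + 10) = c*(c - 5)*(c - 2)*(c - 1)*(c + 2)^2*(c - 2)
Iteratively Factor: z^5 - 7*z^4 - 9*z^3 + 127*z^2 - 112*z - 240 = (z - 5)*(z^4 - 2*z^3 - 19*z^2 + 32*z + 48) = (z - 5)*(z - 4)*(z^3 + 2*z^2 - 11*z - 12) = (z - 5)*(z - 4)*(z - 3)*(z^2 + 5*z + 4) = (z - 5)*(z - 4)*(z - 3)*(z + 1)*(z + 4)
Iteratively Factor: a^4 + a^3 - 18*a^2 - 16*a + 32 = (a + 2)*(a^3 - a^2 - 16*a + 16) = (a - 4)*(a + 2)*(a^2 + 3*a - 4) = (a - 4)*(a + 2)*(a + 4)*(a - 1)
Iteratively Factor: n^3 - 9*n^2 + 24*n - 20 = (n - 2)*(n^2 - 7*n + 10) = (n - 5)*(n - 2)*(n - 2)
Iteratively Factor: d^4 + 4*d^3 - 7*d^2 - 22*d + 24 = (d + 4)*(d^3 - 7*d + 6) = (d + 3)*(d + 4)*(d^2 - 3*d + 2) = (d - 2)*(d + 3)*(d + 4)*(d - 1)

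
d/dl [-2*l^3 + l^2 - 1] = 2*l*(1 - 3*l)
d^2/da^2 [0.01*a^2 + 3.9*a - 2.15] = 0.0200000000000000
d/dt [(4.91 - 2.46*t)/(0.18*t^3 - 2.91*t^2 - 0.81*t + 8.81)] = (0.8856*t^3 - 9.81*t^2 + 28.5762*t - 17.6955)/(0.0324*t^6 - 1.0476*t^5 + 8.1765*t^4 + 7.8858*t^3 - 50.6181*t^2 - 14.2722*t + 77.6161)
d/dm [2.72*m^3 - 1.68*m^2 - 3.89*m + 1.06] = 8.16*m^2 - 3.36*m - 3.89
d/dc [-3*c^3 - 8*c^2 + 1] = c*(-9*c - 16)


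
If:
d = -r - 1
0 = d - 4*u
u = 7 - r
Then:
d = -32/3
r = 29/3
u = -8/3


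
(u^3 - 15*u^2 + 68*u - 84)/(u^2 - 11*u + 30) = (u^2 - 9*u + 14)/(u - 5)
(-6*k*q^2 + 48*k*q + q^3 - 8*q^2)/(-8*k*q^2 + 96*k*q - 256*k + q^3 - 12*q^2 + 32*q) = q*(-6*k + q)/(-8*k*q + 32*k + q^2 - 4*q)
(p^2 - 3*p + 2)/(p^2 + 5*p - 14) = (p - 1)/(p + 7)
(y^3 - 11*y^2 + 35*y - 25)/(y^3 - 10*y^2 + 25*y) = (y - 1)/y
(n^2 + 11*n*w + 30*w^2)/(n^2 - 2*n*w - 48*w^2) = (-n - 5*w)/(-n + 8*w)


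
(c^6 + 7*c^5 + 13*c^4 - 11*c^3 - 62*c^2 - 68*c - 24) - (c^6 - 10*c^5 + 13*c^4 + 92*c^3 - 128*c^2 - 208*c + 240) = 17*c^5 - 103*c^3 + 66*c^2 + 140*c - 264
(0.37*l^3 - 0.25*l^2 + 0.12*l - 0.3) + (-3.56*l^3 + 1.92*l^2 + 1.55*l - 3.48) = -3.19*l^3 + 1.67*l^2 + 1.67*l - 3.78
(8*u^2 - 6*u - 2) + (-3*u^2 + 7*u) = 5*u^2 + u - 2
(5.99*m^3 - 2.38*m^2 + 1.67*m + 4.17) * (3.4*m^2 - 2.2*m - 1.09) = 20.366*m^5 - 21.27*m^4 + 4.3849*m^3 + 13.0982*m^2 - 10.9943*m - 4.5453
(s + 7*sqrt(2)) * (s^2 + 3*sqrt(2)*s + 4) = s^3 + 10*sqrt(2)*s^2 + 46*s + 28*sqrt(2)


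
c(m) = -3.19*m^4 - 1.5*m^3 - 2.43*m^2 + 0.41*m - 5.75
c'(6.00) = -2946.91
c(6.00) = -4549.01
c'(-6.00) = 2623.73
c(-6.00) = -3905.93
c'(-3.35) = 445.91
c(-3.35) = -379.76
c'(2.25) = -178.65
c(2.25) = -115.97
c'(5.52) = -2309.72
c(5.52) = -3291.57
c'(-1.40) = 33.41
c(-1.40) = -19.23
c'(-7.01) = 4208.81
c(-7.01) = -7314.38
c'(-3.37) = 454.04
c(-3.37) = -388.76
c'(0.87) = -15.63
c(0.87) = -10.05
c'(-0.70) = 5.98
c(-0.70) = -7.48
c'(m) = -12.76*m^3 - 4.5*m^2 - 4.86*m + 0.41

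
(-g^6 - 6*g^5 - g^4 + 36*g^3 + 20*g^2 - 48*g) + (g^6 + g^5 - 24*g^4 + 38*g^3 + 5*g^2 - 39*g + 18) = -5*g^5 - 25*g^4 + 74*g^3 + 25*g^2 - 87*g + 18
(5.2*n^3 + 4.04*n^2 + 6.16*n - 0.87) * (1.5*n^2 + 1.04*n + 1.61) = 7.8*n^5 + 11.468*n^4 + 21.8136*n^3 + 11.6058*n^2 + 9.0128*n - 1.4007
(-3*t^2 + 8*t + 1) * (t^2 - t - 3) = -3*t^4 + 11*t^3 + 2*t^2 - 25*t - 3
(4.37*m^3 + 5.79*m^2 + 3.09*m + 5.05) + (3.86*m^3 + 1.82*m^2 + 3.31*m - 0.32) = 8.23*m^3 + 7.61*m^2 + 6.4*m + 4.73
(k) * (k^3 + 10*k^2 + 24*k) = k^4 + 10*k^3 + 24*k^2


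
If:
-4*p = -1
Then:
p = 1/4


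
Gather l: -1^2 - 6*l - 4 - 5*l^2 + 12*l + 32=-5*l^2 + 6*l + 27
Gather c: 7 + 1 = 8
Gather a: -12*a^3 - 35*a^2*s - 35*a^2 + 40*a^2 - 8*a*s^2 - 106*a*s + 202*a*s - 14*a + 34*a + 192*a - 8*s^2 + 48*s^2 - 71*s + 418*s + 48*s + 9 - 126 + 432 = -12*a^3 + a^2*(5 - 35*s) + a*(-8*s^2 + 96*s + 212) + 40*s^2 + 395*s + 315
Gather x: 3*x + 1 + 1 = 3*x + 2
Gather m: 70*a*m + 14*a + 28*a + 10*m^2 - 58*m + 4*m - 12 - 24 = 42*a + 10*m^2 + m*(70*a - 54) - 36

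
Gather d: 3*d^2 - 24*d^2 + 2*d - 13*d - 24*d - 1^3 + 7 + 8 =-21*d^2 - 35*d + 14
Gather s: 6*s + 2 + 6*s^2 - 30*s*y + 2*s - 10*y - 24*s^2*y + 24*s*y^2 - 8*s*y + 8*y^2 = s^2*(6 - 24*y) + s*(24*y^2 - 38*y + 8) + 8*y^2 - 10*y + 2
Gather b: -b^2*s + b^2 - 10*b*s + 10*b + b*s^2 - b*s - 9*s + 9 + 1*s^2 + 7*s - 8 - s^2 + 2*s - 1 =b^2*(1 - s) + b*(s^2 - 11*s + 10)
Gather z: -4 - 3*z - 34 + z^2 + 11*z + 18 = z^2 + 8*z - 20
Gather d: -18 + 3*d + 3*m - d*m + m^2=d*(3 - m) + m^2 + 3*m - 18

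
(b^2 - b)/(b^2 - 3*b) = (b - 1)/(b - 3)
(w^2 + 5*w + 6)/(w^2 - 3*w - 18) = (w + 2)/(w - 6)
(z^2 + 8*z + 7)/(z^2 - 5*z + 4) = (z^2 + 8*z + 7)/(z^2 - 5*z + 4)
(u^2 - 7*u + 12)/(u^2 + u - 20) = (u - 3)/(u + 5)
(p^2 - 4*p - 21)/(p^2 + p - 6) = (p - 7)/(p - 2)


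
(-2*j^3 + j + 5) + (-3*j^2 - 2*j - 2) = -2*j^3 - 3*j^2 - j + 3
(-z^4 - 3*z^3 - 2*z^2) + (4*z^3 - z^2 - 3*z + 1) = -z^4 + z^3 - 3*z^2 - 3*z + 1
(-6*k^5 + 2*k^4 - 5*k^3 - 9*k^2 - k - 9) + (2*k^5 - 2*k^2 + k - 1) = -4*k^5 + 2*k^4 - 5*k^3 - 11*k^2 - 10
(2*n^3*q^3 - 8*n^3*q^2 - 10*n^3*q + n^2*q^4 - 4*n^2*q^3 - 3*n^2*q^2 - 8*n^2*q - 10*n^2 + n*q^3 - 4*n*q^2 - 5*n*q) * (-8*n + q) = -16*n^4*q^3 + 64*n^4*q^2 + 80*n^4*q - 6*n^3*q^4 + 24*n^3*q^3 + 14*n^3*q^2 + 64*n^3*q + 80*n^3 + n^2*q^5 - 4*n^2*q^4 - 11*n^2*q^3 + 24*n^2*q^2 + 30*n^2*q + n*q^4 - 4*n*q^3 - 5*n*q^2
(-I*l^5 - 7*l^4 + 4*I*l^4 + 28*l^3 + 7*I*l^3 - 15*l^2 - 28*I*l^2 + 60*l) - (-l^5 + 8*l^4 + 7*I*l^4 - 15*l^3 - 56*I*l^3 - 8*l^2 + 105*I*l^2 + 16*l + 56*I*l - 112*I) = l^5 - I*l^5 - 15*l^4 - 3*I*l^4 + 43*l^3 + 63*I*l^3 - 7*l^2 - 133*I*l^2 + 44*l - 56*I*l + 112*I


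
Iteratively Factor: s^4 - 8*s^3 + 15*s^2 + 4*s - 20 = (s + 1)*(s^3 - 9*s^2 + 24*s - 20) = (s - 2)*(s + 1)*(s^2 - 7*s + 10) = (s - 5)*(s - 2)*(s + 1)*(s - 2)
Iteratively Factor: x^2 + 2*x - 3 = (x - 1)*(x + 3)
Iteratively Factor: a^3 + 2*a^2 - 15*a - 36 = (a + 3)*(a^2 - a - 12) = (a + 3)^2*(a - 4)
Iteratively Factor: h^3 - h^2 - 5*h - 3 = (h + 1)*(h^2 - 2*h - 3) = (h + 1)^2*(h - 3)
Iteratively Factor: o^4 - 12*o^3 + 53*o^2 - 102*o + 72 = (o - 2)*(o^3 - 10*o^2 + 33*o - 36) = (o - 3)*(o - 2)*(o^2 - 7*o + 12) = (o - 3)^2*(o - 2)*(o - 4)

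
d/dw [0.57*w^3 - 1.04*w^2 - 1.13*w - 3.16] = 1.71*w^2 - 2.08*w - 1.13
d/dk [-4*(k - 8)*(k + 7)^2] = 12*(3 - k)*(k + 7)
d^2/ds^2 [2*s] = 0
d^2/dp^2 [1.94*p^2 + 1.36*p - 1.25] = 3.88000000000000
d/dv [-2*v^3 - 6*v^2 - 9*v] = -6*v^2 - 12*v - 9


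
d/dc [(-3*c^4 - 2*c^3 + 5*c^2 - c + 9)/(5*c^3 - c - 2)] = (-15*c^6 - 16*c^4 + 38*c^3 - 128*c^2 - 20*c + 11)/(25*c^6 - 10*c^4 - 20*c^3 + c^2 + 4*c + 4)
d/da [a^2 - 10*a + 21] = 2*a - 10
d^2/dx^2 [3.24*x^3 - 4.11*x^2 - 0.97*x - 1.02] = 19.44*x - 8.22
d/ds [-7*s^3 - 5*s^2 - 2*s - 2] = -21*s^2 - 10*s - 2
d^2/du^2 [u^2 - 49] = 2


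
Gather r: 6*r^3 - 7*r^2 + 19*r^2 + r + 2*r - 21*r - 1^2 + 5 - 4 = 6*r^3 + 12*r^2 - 18*r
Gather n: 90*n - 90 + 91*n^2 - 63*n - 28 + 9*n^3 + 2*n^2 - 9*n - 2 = 9*n^3 + 93*n^2 + 18*n - 120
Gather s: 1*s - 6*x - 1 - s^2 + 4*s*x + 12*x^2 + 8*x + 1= -s^2 + s*(4*x + 1) + 12*x^2 + 2*x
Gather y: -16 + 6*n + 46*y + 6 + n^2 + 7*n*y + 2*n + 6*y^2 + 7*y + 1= n^2 + 8*n + 6*y^2 + y*(7*n + 53) - 9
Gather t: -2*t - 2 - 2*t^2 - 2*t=-2*t^2 - 4*t - 2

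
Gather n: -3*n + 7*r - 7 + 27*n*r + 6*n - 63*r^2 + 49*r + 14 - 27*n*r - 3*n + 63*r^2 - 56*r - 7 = 0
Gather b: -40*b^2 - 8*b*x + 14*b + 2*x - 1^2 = -40*b^2 + b*(14 - 8*x) + 2*x - 1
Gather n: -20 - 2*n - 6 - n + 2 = -3*n - 24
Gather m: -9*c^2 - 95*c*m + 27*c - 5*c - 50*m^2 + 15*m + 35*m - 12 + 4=-9*c^2 + 22*c - 50*m^2 + m*(50 - 95*c) - 8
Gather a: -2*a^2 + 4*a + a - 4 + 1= -2*a^2 + 5*a - 3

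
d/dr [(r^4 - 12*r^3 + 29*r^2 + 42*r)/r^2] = 2*r - 12 - 42/r^2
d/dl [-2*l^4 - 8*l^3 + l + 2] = -8*l^3 - 24*l^2 + 1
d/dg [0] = 0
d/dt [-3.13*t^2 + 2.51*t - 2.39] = 2.51 - 6.26*t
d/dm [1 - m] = -1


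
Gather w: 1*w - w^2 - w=-w^2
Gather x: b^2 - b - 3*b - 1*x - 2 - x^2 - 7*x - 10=b^2 - 4*b - x^2 - 8*x - 12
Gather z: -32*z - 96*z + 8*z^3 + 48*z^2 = 8*z^3 + 48*z^2 - 128*z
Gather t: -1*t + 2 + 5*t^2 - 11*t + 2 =5*t^2 - 12*t + 4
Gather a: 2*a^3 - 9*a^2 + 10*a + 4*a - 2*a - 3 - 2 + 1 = 2*a^3 - 9*a^2 + 12*a - 4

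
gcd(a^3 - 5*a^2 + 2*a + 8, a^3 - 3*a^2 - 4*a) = a^2 - 3*a - 4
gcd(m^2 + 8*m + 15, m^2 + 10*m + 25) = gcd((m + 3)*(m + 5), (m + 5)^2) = m + 5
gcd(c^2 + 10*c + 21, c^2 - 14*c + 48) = 1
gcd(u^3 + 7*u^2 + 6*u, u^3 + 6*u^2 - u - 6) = u^2 + 7*u + 6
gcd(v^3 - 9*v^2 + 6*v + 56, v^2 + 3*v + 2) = v + 2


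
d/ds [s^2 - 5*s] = 2*s - 5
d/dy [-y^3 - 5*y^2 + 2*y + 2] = -3*y^2 - 10*y + 2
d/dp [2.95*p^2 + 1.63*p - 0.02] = 5.9*p + 1.63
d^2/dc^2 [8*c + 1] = 0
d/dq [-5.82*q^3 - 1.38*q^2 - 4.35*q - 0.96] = -17.46*q^2 - 2.76*q - 4.35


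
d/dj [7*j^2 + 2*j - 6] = 14*j + 2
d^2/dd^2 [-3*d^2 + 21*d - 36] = -6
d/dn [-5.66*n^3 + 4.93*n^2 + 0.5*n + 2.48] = -16.98*n^2 + 9.86*n + 0.5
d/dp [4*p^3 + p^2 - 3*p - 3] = 12*p^2 + 2*p - 3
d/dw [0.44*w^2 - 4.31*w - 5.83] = 0.88*w - 4.31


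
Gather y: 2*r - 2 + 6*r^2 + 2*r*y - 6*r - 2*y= 6*r^2 - 4*r + y*(2*r - 2) - 2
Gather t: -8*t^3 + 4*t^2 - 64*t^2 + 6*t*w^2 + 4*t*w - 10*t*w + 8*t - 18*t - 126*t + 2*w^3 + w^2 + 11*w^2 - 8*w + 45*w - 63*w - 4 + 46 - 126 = -8*t^3 - 60*t^2 + t*(6*w^2 - 6*w - 136) + 2*w^3 + 12*w^2 - 26*w - 84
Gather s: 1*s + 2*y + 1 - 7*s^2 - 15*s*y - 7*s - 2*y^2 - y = -7*s^2 + s*(-15*y - 6) - 2*y^2 + y + 1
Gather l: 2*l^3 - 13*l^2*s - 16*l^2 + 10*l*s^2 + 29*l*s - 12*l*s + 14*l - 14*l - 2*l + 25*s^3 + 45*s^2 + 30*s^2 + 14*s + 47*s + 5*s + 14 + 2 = 2*l^3 + l^2*(-13*s - 16) + l*(10*s^2 + 17*s - 2) + 25*s^3 + 75*s^2 + 66*s + 16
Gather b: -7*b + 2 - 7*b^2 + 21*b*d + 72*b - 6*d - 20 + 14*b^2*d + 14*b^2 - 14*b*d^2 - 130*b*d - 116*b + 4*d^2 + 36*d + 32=b^2*(14*d + 7) + b*(-14*d^2 - 109*d - 51) + 4*d^2 + 30*d + 14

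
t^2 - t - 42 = (t - 7)*(t + 6)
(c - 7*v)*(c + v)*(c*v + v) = c^3*v - 6*c^2*v^2 + c^2*v - 7*c*v^3 - 6*c*v^2 - 7*v^3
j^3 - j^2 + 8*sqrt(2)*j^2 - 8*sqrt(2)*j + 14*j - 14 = (j - 1)*(j + sqrt(2))*(j + 7*sqrt(2))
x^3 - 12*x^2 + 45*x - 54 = (x - 6)*(x - 3)^2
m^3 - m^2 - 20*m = m*(m - 5)*(m + 4)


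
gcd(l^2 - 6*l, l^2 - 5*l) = l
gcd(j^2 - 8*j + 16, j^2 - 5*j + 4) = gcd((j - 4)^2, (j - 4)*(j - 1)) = j - 4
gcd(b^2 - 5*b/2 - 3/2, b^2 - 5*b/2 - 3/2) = b^2 - 5*b/2 - 3/2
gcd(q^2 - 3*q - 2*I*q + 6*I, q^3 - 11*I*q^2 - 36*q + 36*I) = q - 2*I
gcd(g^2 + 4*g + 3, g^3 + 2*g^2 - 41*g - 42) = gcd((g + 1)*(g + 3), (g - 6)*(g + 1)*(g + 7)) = g + 1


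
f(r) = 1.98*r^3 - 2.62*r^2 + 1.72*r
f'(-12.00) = 919.96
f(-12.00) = -3819.36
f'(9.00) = 435.70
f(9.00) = 1246.68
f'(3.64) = 61.35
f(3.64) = 67.04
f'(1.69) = 9.83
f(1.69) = 4.98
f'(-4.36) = 137.48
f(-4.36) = -221.41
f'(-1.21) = 16.76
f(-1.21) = -9.42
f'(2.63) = 29.03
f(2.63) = 22.42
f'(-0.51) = 5.94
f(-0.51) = -1.82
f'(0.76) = 1.17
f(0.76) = 0.66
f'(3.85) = 69.59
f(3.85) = 80.78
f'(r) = 5.94*r^2 - 5.24*r + 1.72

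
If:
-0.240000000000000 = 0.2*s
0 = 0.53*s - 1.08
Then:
No Solution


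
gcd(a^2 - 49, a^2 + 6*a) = 1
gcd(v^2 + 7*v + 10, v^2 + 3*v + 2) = v + 2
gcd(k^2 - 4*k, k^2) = k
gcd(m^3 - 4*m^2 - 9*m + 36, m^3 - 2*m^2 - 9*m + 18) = m^2 - 9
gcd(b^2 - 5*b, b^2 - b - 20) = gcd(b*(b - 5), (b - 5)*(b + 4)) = b - 5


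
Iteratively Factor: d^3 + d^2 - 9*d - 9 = (d - 3)*(d^2 + 4*d + 3) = (d - 3)*(d + 3)*(d + 1)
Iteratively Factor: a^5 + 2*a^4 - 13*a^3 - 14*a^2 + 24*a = (a + 4)*(a^4 - 2*a^3 - 5*a^2 + 6*a) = (a - 3)*(a + 4)*(a^3 + a^2 - 2*a) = (a - 3)*(a - 1)*(a + 4)*(a^2 + 2*a) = a*(a - 3)*(a - 1)*(a + 4)*(a + 2)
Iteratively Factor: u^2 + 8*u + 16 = (u + 4)*(u + 4)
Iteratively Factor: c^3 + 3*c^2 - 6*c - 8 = (c - 2)*(c^2 + 5*c + 4) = (c - 2)*(c + 1)*(c + 4)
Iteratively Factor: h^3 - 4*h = (h - 2)*(h^2 + 2*h) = (h - 2)*(h + 2)*(h)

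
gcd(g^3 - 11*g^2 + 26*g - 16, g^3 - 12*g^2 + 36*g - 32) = g^2 - 10*g + 16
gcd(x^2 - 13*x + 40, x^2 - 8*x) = x - 8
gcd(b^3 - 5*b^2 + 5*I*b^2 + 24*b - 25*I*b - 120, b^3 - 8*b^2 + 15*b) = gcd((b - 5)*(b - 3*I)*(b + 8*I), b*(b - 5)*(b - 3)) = b - 5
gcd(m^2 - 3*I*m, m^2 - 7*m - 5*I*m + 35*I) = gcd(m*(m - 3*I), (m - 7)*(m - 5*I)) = 1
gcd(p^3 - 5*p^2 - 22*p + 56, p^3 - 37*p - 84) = p^2 - 3*p - 28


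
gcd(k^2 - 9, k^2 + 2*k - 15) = k - 3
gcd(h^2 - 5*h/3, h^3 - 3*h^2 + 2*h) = h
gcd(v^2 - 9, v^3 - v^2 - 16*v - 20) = 1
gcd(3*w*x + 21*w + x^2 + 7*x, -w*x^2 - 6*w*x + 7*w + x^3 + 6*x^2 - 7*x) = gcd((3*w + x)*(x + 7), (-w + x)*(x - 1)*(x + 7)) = x + 7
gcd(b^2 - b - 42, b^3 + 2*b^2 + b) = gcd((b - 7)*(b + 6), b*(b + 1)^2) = 1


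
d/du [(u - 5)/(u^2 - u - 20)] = -1/(u^2 + 8*u + 16)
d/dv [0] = 0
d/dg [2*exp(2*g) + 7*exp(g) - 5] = (4*exp(g) + 7)*exp(g)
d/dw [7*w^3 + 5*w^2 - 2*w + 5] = 21*w^2 + 10*w - 2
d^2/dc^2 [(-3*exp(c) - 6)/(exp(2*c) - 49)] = 3*(8*(exp(c) + 1)*(exp(2*c) - 49)*exp(c) - 8*(exp(c) + 2)*exp(3*c) - (exp(2*c) - 49)^2)*exp(c)/(exp(2*c) - 49)^3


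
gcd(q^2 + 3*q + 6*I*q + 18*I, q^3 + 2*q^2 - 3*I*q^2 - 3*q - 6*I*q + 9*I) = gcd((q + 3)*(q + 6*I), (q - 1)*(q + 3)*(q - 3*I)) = q + 3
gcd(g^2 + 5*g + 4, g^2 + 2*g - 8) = g + 4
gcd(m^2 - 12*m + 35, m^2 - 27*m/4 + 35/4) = m - 5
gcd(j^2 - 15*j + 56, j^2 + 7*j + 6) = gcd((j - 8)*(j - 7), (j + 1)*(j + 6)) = 1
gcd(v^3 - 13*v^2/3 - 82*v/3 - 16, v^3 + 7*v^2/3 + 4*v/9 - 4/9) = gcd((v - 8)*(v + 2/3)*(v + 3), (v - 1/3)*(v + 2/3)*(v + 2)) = v + 2/3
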